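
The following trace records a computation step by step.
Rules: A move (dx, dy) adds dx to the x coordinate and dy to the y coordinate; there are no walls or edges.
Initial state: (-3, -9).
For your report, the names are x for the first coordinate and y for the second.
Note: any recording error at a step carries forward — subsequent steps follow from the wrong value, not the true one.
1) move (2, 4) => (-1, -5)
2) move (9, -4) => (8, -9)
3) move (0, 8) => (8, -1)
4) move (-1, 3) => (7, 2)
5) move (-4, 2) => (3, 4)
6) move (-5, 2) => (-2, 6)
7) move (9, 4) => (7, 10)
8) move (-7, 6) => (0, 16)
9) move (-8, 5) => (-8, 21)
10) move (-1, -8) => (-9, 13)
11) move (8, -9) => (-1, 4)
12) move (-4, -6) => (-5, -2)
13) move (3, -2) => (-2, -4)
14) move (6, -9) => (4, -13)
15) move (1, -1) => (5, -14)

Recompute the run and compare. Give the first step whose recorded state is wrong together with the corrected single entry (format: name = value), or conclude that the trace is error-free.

Step 1: x = -3 + (2) = -1, y = -9 + (4) = -5 — exactly as logged.
Step 2: x = -1 + (9) = 8, y = -5 + (-4) = -9 — matches.
Step 3: x = 8 + (0) = 8, y = -9 + (8) = -1 — checks out.
Step 4: x = 8 + (-1) = 7, y = -1 + (3) = 2 — consistent with the trace.
Step 5: x = 7 + (-4) = 3, y = 2 + (2) = 4 — matches.
Step 6: x = 3 + (-5) = -2, y = 4 + (2) = 6 — same as recorded.
Step 7: x = -2 + (9) = 7, y = 6 + (4) = 10 — confirmed correct.
Step 8: x = 7 + (-7) = 0, y = 10 + (6) = 16 — checks out.
Step 9: x = 0 + (-8) = -8, y = 16 + (5) = 21 — in agreement.
Step 10: x = -8 + (-1) = -9, y = 21 + (-8) = 13 — same as recorded.
Step 11: x = -9 + (8) = -1, y = 13 + (-9) = 4 — agrees with the trace.
Step 12: x = -1 + (-4) = -5, y = 4 + (-6) = -2 — no discrepancy.
Step 13: x = -5 + (3) = -2, y = -2 + (-2) = -4 — confirmed correct.
Step 14: x = -2 + (6) = 4, y = -4 + (-9) = -13 — same as recorded.
Step 15: x = 4 + (1) = 5, y = -13 + (-1) = -14 — verified.
All entries verified; no error found.

no error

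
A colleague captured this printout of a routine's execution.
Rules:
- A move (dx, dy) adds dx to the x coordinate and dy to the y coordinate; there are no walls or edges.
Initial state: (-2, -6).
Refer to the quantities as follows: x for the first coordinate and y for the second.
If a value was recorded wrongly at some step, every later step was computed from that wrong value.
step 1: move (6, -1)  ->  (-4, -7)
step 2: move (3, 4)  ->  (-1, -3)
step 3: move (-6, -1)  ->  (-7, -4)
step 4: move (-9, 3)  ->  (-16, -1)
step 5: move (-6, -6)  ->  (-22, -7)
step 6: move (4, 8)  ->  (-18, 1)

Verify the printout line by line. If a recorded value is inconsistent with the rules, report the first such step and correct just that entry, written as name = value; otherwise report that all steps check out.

step 1, x = 4

1. x = -2 + (6) = 4, y = -6 + (-1) = -7 (the entry is off here)
The earliest wrong entry is at step 1: it should read x = 4.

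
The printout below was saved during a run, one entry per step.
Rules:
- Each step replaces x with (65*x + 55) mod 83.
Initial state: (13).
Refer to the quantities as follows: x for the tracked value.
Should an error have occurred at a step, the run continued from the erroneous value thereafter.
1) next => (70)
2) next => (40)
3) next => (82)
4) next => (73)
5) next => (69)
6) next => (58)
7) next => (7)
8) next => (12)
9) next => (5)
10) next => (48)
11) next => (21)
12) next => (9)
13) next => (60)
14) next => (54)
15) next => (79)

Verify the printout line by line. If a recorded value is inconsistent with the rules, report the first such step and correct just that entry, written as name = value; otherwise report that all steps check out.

step 13, x = 59

step 1: x = (65*13 + 55) mod 83 = 70 -> agrees with the printout
step 2: x = (65*70 + 55) mod 83 = 40 -> verified
step 3: x = (65*40 + 55) mod 83 = 82 -> verified
step 4: x = (65*82 + 55) mod 83 = 73 -> same as recorded
step 5: x = (65*73 + 55) mod 83 = 69 -> same as recorded
step 6: x = (65*69 + 55) mod 83 = 58 -> confirmed correct
step 7: x = (65*58 + 55) mod 83 = 7 -> checks out
step 8: x = (65*7 + 55) mod 83 = 12 -> confirmed correct
step 9: x = (65*12 + 55) mod 83 = 5 -> no discrepancy
step 10: x = (65*5 + 55) mod 83 = 48 -> verified
step 11: x = (65*48 + 55) mod 83 = 21 -> consistent with the printout
step 12: x = (65*21 + 55) mod 83 = 9 -> no discrepancy
step 13: x = (65*9 + 55) mod 83 = 59 -> the printout disagrees here
The audit stops at step 13: the recorded entry is wrong and should be x = 59.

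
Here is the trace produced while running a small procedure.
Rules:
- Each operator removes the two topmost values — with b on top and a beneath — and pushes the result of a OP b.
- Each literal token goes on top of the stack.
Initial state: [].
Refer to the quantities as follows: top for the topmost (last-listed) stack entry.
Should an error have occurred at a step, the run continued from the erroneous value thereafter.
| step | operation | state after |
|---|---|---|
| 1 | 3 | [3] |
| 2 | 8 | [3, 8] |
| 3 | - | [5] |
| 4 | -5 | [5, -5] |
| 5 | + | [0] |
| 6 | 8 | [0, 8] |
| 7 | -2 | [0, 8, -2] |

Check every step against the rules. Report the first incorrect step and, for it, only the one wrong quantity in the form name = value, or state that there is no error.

Step 1: push 3: top = 3 — confirmed correct.
Step 2: push 8: top = 8 — matches.
Step 3: 3 - 8 = -5 — the trace has a different value.
The earliest wrong entry is at step 3: it should read top = -5.

step 3, top = -5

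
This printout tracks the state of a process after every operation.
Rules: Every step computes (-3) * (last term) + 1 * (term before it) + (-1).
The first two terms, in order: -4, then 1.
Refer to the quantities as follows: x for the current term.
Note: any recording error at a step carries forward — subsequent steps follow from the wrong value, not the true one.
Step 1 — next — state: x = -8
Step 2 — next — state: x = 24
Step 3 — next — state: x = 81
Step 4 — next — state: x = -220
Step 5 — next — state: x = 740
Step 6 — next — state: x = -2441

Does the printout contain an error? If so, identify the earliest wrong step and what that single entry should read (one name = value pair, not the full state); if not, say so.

Step 1: x = -3*(1) + (1)*(-4) + (-1) = -8 — verified.
Step 2: x = -3*(-8) + (1)*(1) + (-1) = 24 — same as recorded.
Step 3: x = -3*(24) + (1)*(-8) + (-1) = -81 — not what was recorded.
First incorrect step: 3; the correct value is x = -81.

step 3, x = -81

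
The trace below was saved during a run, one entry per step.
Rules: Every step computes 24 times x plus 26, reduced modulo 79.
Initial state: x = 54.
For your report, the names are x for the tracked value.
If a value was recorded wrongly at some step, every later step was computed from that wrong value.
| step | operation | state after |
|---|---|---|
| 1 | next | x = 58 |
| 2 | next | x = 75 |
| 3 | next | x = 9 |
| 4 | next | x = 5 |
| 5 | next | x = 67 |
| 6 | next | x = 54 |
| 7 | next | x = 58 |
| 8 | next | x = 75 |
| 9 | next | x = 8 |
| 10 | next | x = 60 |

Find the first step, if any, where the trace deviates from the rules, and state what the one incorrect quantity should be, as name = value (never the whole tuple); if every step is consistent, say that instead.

step 9, x = 9

Step 1: x = (24*54 + 26) mod 79 = 58 — consistent with the trace.
Step 2: x = (24*58 + 26) mod 79 = 75 — confirmed correct.
Step 3: x = (24*75 + 26) mod 79 = 9 — same as recorded.
Step 4: x = (24*9 + 26) mod 79 = 5 — exactly as logged.
Step 5: x = (24*5 + 26) mod 79 = 67 — checks out.
Step 6: x = (24*67 + 26) mod 79 = 54 — confirmed correct.
Step 7: x = (24*54 + 26) mod 79 = 58 — confirmed correct.
Step 8: x = (24*58 + 26) mod 79 = 75 — verified.
Step 9: x = (24*75 + 26) mod 79 = 9 — a discrepancy with the trace.
So the first discrepancy is step 9, where the right value is x = 9.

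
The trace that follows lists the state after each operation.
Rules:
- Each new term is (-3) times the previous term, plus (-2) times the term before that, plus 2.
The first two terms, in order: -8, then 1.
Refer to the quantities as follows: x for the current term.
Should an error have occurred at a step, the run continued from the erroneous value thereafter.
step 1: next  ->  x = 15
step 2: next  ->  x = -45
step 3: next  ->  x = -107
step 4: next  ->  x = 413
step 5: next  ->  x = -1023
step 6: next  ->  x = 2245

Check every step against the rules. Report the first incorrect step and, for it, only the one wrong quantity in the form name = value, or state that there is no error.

Recomputing the run from the initial state:
step 1: x = 15
step 2: x = -45
step 3: x = 107
step 4: x = -229
step 5: x = 475
step 6: x = -965
The first disagreement with the trace is at step 3, where the value should be x = 107.

step 3, x = 107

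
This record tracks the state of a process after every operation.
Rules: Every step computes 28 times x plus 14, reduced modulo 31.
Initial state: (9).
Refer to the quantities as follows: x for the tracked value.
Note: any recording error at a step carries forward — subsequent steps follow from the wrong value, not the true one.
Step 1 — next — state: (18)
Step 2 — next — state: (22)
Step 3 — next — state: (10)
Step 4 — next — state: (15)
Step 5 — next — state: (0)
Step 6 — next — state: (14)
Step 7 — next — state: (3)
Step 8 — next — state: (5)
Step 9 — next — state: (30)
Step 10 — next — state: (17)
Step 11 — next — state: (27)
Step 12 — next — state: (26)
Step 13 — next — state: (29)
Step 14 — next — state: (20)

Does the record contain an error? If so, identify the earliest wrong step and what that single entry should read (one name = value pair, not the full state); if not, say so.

Recomputing the run from the initial state:
step 1: x = 18
step 2: x = 22
step 3: x = 10
step 4: x = 15
step 5: x = 0
step 6: x = 14
step 7: x = 3
step 8: x = 5
step 9: x = 30
step 10: x = 17
step 11: x = 25
step 12: x = 1
step 13: x = 11
step 14: x = 12
The first disagreement with the record is at step 11, where the value should be x = 25.

step 11, x = 25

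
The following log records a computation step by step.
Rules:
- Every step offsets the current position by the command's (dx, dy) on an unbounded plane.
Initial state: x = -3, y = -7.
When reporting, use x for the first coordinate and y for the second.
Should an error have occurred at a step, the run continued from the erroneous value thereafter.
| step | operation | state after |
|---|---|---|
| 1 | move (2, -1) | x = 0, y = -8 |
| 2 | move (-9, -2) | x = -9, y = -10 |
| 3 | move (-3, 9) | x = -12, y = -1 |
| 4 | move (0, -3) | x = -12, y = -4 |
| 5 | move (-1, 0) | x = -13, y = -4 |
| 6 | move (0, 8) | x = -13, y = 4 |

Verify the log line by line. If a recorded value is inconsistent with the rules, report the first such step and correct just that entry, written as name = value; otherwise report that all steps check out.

step 1, x = -1

1. x = -3 + (2) = -1, y = -7 + (-1) = -8 (the entry is off here)
The audit stops at step 1: the recorded entry is wrong and should be x = -1.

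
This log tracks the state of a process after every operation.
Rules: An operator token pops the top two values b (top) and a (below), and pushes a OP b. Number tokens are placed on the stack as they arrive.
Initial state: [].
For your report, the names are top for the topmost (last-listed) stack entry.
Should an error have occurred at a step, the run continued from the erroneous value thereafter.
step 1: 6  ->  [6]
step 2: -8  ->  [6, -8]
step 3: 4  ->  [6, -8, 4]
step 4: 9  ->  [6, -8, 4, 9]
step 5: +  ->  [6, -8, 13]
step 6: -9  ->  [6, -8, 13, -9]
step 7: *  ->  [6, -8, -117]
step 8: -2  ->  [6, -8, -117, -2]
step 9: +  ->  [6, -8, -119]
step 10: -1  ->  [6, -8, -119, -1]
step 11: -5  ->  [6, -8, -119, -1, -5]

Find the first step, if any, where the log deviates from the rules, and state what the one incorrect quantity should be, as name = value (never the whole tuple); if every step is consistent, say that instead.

1. push 6: top = 6 (confirmed correct)
2. push -8: top = -8 (verified)
3. push 4: top = 4 (agrees with the log)
4. push 9: top = 9 (checks out)
5. 4 + 9 = 13 (confirmed correct)
6. push -9: top = -9 (matches)
7. 13 * -9 = -117 (no discrepancy)
8. push -2: top = -2 (same as recorded)
9. -117 + -2 = -119 (no discrepancy)
10. push -1: top = -1 (verified)
11. push -5: top = -5 (checks out)
Nothing is out of place; the run is error-free.

no error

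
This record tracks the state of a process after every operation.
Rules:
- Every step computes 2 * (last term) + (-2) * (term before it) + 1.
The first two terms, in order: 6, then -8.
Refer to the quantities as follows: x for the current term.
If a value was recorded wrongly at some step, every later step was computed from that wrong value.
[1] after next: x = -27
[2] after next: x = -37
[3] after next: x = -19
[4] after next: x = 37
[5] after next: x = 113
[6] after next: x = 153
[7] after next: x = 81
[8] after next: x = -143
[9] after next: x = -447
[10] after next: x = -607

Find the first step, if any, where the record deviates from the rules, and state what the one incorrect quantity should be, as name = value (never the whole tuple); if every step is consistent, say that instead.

no error

1. x = 2*(-8) + (-2)*(6) + (1) = -27 (consistent with the record)
2. x = 2*(-27) + (-2)*(-8) + (1) = -37 (consistent with the record)
3. x = 2*(-37) + (-2)*(-27) + (1) = -19 (consistent with the record)
4. x = 2*(-19) + (-2)*(-37) + (1) = 37 (verified)
5. x = 2*(37) + (-2)*(-19) + (1) = 113 (in agreement)
6. x = 2*(113) + (-2)*(37) + (1) = 153 (confirmed correct)
7. x = 2*(153) + (-2)*(113) + (1) = 81 (checks out)
8. x = 2*(81) + (-2)*(153) + (1) = -143 (no discrepancy)
9. x = 2*(-143) + (-2)*(81) + (1) = -447 (verified)
10. x = 2*(-447) + (-2)*(-143) + (1) = -607 (no discrepancy)
Every step is consistent.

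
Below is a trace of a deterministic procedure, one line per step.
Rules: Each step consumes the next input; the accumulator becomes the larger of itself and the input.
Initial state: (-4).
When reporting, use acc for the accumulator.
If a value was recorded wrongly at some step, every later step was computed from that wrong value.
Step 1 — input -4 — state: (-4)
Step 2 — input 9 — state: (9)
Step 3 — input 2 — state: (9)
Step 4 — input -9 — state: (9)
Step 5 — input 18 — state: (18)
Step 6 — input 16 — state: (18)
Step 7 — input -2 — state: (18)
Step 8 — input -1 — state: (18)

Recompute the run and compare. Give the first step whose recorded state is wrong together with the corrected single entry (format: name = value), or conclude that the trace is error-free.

step 1: acc = max(-4, -4) = -4 -> checks out
step 2: acc = max(-4, 9) = 9 -> in agreement
step 3: acc = max(9, 2) = 9 -> confirmed correct
step 4: acc = max(9, -9) = 9 -> no discrepancy
step 5: acc = max(9, 18) = 18 -> exactly as logged
step 6: acc = max(18, 16) = 18 -> confirmed correct
step 7: acc = max(18, -2) = 18 -> exactly as logged
step 8: acc = max(18, -1) = 18 -> agrees with the trace
The whole run recomputes cleanly — no discrepancies.

no error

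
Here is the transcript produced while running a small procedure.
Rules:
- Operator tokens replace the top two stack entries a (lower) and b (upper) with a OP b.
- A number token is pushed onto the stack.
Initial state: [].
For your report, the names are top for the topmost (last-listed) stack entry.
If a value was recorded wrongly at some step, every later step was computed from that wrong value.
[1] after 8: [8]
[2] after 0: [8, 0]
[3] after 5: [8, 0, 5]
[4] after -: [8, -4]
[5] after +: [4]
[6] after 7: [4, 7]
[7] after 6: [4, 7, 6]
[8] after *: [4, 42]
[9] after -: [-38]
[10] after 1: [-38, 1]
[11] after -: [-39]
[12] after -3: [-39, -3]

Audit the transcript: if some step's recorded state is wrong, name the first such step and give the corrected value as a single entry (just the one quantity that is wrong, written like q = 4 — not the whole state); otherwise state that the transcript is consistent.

step 4, top = -5

Recomputing the run from the initial state:
step 1: [8]
step 2: [8, 0]
step 3: [8, 0, 5]
step 4: [8, -5]
step 5: [3]
step 6: [3, 7]
step 7: [3, 7, 6]
step 8: [3, 42]
step 9: [-39]
step 10: [-39, 1]
step 11: [-40]
step 12: [-40, -3]
The first disagreement with the transcript is at step 4, where the value should be top = -5.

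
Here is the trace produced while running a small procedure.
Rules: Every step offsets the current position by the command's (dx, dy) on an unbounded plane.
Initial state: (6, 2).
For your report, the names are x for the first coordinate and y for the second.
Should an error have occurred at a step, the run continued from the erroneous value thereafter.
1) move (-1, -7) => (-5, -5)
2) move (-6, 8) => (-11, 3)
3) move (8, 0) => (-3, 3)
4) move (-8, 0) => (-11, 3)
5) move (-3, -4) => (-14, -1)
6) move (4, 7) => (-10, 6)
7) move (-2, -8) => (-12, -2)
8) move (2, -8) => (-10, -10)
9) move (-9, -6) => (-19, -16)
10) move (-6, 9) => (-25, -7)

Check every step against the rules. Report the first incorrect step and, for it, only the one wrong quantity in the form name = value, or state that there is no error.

Recomputing the run from the initial state:
step 1: x = 5, y = -5
step 2: x = -1, y = 3
step 3: x = 7, y = 3
step 4: x = -1, y = 3
step 5: x = -4, y = -1
step 6: x = 0, y = 6
step 7: x = -2, y = -2
step 8: x = 0, y = -10
step 9: x = -9, y = -16
step 10: x = -15, y = -7
The first disagreement with the trace is at step 1, where the value should be x = 5.

step 1, x = 5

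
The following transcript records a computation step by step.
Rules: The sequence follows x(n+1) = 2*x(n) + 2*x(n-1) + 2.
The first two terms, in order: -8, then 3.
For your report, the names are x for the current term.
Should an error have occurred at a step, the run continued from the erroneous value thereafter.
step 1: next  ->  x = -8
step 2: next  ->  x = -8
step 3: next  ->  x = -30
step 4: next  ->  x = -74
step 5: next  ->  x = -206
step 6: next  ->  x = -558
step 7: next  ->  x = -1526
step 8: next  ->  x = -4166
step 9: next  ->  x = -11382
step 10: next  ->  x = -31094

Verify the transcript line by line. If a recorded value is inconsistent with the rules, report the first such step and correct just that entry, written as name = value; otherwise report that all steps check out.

Recomputing the run from the initial state:
step 1: x = -8
step 2: x = -8
step 3: x = -30
step 4: x = -74
step 5: x = -206
step 6: x = -558
step 7: x = -1526
step 8: x = -4166
step 9: x = -11382
step 10: x = -31094
This matches the transcript at every step.

no error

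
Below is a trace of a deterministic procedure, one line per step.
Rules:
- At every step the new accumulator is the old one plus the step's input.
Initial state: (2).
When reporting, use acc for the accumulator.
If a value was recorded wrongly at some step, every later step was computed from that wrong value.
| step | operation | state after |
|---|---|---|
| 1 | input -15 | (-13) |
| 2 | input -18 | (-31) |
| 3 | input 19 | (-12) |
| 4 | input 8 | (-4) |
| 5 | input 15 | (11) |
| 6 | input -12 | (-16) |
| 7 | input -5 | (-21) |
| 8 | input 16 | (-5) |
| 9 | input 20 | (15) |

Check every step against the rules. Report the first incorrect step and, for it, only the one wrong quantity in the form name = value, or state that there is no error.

Recomputing the run from the initial state:
step 1: acc = -13
step 2: acc = -31
step 3: acc = -12
step 4: acc = -4
step 5: acc = 11
step 6: acc = -1
step 7: acc = -6
step 8: acc = 10
step 9: acc = 30
The first disagreement with the trace is at step 6, where the value should be acc = -1.

step 6, acc = -1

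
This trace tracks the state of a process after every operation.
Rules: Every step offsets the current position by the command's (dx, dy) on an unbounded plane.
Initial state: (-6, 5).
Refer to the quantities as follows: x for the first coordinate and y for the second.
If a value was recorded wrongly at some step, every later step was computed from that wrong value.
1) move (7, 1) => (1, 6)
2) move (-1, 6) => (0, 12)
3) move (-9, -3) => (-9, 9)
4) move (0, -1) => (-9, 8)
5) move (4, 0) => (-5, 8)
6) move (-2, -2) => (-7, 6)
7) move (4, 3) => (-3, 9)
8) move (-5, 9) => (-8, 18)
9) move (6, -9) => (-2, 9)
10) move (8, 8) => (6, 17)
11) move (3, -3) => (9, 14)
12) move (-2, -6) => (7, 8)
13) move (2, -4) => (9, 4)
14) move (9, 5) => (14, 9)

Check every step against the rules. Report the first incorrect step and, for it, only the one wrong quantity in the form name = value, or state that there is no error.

1. x = -6 + (7) = 1, y = 5 + (1) = 6 (same as recorded)
2. x = 1 + (-1) = 0, y = 6 + (6) = 12 (checks out)
3. x = 0 + (-9) = -9, y = 12 + (-3) = 9 (same as recorded)
4. x = -9 + (0) = -9, y = 9 + (-1) = 8 (same as recorded)
5. x = -9 + (4) = -5, y = 8 + (0) = 8 (in agreement)
6. x = -5 + (-2) = -7, y = 8 + (-2) = 6 (checks out)
7. x = -7 + (4) = -3, y = 6 + (3) = 9 (in agreement)
8. x = -3 + (-5) = -8, y = 9 + (9) = 18 (same as recorded)
9. x = -8 + (6) = -2, y = 18 + (-9) = 9 (confirmed correct)
10. x = -2 + (8) = 6, y = 9 + (8) = 17 (confirmed correct)
11. x = 6 + (3) = 9, y = 17 + (-3) = 14 (consistent with the trace)
12. x = 9 + (-2) = 7, y = 14 + (-6) = 8 (matches)
13. x = 7 + (2) = 9, y = 8 + (-4) = 4 (checks out)
14. x = 9 + (9) = 18, y = 4 + (5) = 9 (a discrepancy with the trace)
Conclusion: step 14 carries the first error; the entry should be x = 18.

step 14, x = 18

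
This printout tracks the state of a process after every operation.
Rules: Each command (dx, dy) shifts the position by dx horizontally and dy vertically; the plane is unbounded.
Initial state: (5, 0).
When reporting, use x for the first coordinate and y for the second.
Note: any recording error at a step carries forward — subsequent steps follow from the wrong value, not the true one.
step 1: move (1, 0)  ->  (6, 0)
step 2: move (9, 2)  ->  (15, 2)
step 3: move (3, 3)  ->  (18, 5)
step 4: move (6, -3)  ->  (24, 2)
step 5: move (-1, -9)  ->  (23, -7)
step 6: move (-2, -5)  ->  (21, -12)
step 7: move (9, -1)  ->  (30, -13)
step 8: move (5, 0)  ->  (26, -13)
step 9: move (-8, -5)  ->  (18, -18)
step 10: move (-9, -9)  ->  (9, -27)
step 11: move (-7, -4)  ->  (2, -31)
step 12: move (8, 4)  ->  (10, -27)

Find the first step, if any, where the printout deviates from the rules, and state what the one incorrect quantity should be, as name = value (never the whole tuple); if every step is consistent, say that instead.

1. x = 5 + (1) = 6, y = 0 + (0) = 0 (matches)
2. x = 6 + (9) = 15, y = 0 + (2) = 2 (no discrepancy)
3. x = 15 + (3) = 18, y = 2 + (3) = 5 (exactly as logged)
4. x = 18 + (6) = 24, y = 5 + (-3) = 2 (confirmed correct)
5. x = 24 + (-1) = 23, y = 2 + (-9) = -7 (confirmed correct)
6. x = 23 + (-2) = 21, y = -7 + (-5) = -12 (checks out)
7. x = 21 + (9) = 30, y = -12 + (-1) = -13 (exactly as logged)
8. x = 30 + (5) = 35, y = -13 + (0) = -13 (this is not what the printout shows)
That makes step 8 the first incorrect line — x = 35 is what it should show.

step 8, x = 35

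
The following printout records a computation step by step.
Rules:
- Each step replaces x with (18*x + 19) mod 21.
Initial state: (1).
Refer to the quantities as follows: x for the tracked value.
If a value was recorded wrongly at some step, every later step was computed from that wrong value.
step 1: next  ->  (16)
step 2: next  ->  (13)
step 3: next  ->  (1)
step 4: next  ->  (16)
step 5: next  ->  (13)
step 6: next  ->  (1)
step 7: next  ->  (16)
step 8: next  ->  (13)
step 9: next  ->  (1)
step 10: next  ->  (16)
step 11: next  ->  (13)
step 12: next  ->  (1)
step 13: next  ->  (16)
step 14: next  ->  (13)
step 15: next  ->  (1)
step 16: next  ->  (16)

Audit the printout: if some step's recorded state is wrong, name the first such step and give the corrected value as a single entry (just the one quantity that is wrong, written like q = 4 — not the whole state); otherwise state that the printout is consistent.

no error

Step 1: x = (18*1 + 19) mod 21 = 16 — no discrepancy.
Step 2: x = (18*16 + 19) mod 21 = 13 — in agreement.
Step 3: x = (18*13 + 19) mod 21 = 1 — checks out.
Step 4: x = (18*1 + 19) mod 21 = 16 — checks out.
Step 5: x = (18*16 + 19) mod 21 = 13 — matches.
Step 6: x = (18*13 + 19) mod 21 = 1 — agrees with the printout.
Step 7: x = (18*1 + 19) mod 21 = 16 — in agreement.
Step 8: x = (18*16 + 19) mod 21 = 13 — no discrepancy.
Step 9: x = (18*13 + 19) mod 21 = 1 — no discrepancy.
Step 10: x = (18*1 + 19) mod 21 = 16 — confirmed correct.
Step 11: x = (18*16 + 19) mod 21 = 13 — verified.
Step 12: x = (18*13 + 19) mod 21 = 1 — verified.
Step 13: x = (18*1 + 19) mod 21 = 16 — exactly as logged.
Step 14: x = (18*16 + 19) mod 21 = 13 — confirmed correct.
Step 15: x = (18*13 + 19) mod 21 = 1 — consistent with the printout.
Step 16: x = (18*1 + 19) mod 21 = 16 — exactly as logged.
All steps check out; nothing to correct.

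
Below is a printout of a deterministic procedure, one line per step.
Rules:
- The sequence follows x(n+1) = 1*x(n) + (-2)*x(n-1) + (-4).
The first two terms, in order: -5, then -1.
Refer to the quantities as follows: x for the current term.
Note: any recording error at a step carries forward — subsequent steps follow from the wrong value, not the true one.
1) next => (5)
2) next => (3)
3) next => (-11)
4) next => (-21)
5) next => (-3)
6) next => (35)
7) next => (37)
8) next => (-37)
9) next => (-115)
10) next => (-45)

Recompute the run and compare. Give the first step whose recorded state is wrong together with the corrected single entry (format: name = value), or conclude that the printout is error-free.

no error

Recomputing the run from the initial state:
step 1: x = 5
step 2: x = 3
step 3: x = -11
step 4: x = -21
step 5: x = -3
step 6: x = 35
step 7: x = 37
step 8: x = -37
step 9: x = -115
step 10: x = -45
This matches the printout at every step.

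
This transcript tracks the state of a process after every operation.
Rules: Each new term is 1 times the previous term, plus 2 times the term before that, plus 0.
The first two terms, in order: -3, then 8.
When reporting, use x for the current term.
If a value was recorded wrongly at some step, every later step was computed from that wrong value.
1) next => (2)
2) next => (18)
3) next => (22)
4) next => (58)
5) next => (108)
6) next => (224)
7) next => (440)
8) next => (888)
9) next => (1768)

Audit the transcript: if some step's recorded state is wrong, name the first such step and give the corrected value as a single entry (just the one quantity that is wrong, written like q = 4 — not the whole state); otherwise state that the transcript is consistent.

Step 1: x = 1*(8) + (2)*(-3) + (0) = 2 — no discrepancy.
Step 2: x = 1*(2) + (2)*(8) + (0) = 18 — verified.
Step 3: x = 1*(18) + (2)*(2) + (0) = 22 — exactly as logged.
Step 4: x = 1*(22) + (2)*(18) + (0) = 58 — confirmed correct.
Step 5: x = 1*(58) + (2)*(22) + (0) = 102 — this is not what the transcript shows.
That makes step 5 the first incorrect line — x = 102 is what it should show.

step 5, x = 102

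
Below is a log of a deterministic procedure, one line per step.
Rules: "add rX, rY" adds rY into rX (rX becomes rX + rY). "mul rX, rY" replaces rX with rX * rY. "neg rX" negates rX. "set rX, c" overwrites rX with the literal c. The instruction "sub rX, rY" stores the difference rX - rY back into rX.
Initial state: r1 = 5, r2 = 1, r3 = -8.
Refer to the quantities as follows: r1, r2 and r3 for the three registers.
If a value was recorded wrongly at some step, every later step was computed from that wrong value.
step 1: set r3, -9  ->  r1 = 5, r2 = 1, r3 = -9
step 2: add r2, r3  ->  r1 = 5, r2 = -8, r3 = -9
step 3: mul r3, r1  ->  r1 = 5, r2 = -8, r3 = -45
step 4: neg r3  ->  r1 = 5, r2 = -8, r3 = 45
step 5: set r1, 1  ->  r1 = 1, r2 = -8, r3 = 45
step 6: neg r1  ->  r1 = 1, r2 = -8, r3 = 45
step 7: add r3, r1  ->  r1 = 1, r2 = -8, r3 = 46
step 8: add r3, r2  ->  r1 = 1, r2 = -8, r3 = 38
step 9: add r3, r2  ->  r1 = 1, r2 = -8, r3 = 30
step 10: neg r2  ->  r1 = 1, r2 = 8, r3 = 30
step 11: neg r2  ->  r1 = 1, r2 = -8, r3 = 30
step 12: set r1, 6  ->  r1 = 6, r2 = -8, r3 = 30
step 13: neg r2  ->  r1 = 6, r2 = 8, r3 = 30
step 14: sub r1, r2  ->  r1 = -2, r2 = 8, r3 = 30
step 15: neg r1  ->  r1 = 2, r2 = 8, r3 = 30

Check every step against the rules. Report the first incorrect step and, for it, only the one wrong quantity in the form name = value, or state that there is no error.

step 6, r1 = -1

step 1: r3 = -9 -> confirmed correct
step 2: r2 = 1 + -9 = -8 -> exactly as logged
step 3: r3 = -9 * 5 = -45 -> confirmed correct
step 4: r3 = -(-45) = 45 -> checks out
step 5: r1 = 1 -> same as recorded
step 6: r1 = -(1) = -1 -> the log has a different value
That makes step 6 the first incorrect line — r1 = -1 is what it should show.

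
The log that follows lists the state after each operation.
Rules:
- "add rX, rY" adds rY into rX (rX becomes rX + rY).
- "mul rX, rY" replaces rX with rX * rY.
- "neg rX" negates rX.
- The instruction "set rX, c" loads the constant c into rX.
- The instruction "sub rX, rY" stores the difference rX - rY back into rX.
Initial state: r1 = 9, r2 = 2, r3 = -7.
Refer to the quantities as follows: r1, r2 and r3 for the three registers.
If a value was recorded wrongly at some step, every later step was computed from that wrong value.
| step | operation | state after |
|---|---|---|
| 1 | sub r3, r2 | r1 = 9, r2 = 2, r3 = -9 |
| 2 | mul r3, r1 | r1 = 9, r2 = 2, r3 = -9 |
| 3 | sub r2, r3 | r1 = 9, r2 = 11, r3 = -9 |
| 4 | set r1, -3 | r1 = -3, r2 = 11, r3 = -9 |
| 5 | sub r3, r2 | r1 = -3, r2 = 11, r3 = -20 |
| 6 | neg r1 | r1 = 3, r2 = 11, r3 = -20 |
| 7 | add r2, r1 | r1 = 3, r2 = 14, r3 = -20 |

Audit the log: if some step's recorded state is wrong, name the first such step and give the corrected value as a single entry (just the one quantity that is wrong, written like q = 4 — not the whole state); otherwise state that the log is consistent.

step 2, r3 = -81

Recomputing the run from the initial state:
step 1: r1 = 9, r2 = 2, r3 = -9
step 2: r1 = 9, r2 = 2, r3 = -81
step 3: r1 = 9, r2 = 83, r3 = -81
step 4: r1 = -3, r2 = 83, r3 = -81
step 5: r1 = -3, r2 = 83, r3 = -164
step 6: r1 = 3, r2 = 83, r3 = -164
step 7: r1 = 3, r2 = 86, r3 = -164
The first disagreement with the log is at step 2, where the value should be r3 = -81.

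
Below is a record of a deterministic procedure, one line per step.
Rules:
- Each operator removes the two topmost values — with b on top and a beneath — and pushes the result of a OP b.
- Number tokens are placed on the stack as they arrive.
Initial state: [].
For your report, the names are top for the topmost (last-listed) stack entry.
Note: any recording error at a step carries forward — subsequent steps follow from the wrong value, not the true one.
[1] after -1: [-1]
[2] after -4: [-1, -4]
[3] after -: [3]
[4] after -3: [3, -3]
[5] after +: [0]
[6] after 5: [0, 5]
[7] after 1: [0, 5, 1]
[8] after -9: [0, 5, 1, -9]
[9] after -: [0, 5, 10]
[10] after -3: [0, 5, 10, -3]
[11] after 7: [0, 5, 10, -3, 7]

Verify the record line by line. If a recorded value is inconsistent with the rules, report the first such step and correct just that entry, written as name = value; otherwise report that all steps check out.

step 1: push -1: top = -1 -> no discrepancy
step 2: push -4: top = -4 -> agrees with the record
step 3: -1 - -4 = 3 -> agrees with the record
step 4: push -3: top = -3 -> agrees with the record
step 5: 3 + -3 = 0 -> verified
step 6: push 5: top = 5 -> consistent with the record
step 7: push 1: top = 1 -> exactly as logged
step 8: push -9: top = -9 -> consistent with the record
step 9: 1 - -9 = 10 -> agrees with the record
step 10: push -3: top = -3 -> verified
step 11: push 7: top = 7 -> matches
No step deviates from the rules.

no error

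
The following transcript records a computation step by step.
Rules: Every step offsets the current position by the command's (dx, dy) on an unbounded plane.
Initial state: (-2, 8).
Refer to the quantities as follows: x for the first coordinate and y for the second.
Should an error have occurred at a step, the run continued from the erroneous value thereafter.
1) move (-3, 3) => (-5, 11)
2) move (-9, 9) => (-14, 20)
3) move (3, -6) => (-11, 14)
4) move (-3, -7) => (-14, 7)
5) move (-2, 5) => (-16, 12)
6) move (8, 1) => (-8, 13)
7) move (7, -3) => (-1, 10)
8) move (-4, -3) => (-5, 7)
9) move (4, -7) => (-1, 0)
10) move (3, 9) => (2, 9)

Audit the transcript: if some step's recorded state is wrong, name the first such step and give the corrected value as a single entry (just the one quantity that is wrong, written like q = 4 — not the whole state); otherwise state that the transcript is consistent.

step 1: x = -2 + (-3) = -5, y = 8 + (3) = 11 -> checks out
step 2: x = -5 + (-9) = -14, y = 11 + (9) = 20 -> same as recorded
step 3: x = -14 + (3) = -11, y = 20 + (-6) = 14 -> same as recorded
step 4: x = -11 + (-3) = -14, y = 14 + (-7) = 7 -> matches
step 5: x = -14 + (-2) = -16, y = 7 + (5) = 12 -> in agreement
step 6: x = -16 + (8) = -8, y = 12 + (1) = 13 -> no discrepancy
step 7: x = -8 + (7) = -1, y = 13 + (-3) = 10 -> in agreement
step 8: x = -1 + (-4) = -5, y = 10 + (-3) = 7 -> matches
step 9: x = -5 + (4) = -1, y = 7 + (-7) = 0 -> matches
step 10: x = -1 + (3) = 2, y = 0 + (9) = 9 -> matches
No step deviates from the rules.

no error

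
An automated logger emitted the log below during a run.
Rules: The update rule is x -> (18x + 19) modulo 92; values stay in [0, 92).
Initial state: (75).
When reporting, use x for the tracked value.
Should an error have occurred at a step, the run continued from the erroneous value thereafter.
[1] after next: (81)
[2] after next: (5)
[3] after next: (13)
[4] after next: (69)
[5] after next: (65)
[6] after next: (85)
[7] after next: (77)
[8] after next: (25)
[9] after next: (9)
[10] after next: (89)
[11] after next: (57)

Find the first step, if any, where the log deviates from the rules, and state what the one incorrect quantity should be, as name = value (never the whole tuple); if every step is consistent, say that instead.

1. x = (18*75 + 19) mod 92 = 81 (exactly as logged)
2. x = (18*81 + 19) mod 92 = 5 (verified)
3. x = (18*5 + 19) mod 92 = 17 (the recorded entry deviates here)
Conclusion: step 3 carries the first error; the entry should be x = 17.

step 3, x = 17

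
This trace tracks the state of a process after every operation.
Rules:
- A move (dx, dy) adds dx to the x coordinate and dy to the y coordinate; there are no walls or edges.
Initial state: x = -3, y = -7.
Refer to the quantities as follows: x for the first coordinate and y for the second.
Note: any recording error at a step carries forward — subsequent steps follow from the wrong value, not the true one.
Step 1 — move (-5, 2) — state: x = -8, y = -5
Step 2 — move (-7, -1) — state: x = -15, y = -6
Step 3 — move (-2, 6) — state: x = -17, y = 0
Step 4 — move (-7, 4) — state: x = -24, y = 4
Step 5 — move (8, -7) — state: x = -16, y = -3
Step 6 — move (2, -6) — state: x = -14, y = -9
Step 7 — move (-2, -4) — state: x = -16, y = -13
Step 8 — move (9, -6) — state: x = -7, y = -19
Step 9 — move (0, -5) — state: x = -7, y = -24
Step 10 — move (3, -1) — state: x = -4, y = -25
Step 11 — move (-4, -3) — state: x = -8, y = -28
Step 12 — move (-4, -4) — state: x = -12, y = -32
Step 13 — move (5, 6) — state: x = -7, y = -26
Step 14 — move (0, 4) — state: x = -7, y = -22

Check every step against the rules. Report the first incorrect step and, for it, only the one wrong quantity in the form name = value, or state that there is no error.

Recomputing the run from the initial state:
step 1: x = -8, y = -5
step 2: x = -15, y = -6
step 3: x = -17, y = 0
step 4: x = -24, y = 4
step 5: x = -16, y = -3
step 6: x = -14, y = -9
step 7: x = -16, y = -13
step 8: x = -7, y = -19
step 9: x = -7, y = -24
step 10: x = -4, y = -25
step 11: x = -8, y = -28
step 12: x = -12, y = -32
step 13: x = -7, y = -26
step 14: x = -7, y = -22
This matches the trace at every step.

no error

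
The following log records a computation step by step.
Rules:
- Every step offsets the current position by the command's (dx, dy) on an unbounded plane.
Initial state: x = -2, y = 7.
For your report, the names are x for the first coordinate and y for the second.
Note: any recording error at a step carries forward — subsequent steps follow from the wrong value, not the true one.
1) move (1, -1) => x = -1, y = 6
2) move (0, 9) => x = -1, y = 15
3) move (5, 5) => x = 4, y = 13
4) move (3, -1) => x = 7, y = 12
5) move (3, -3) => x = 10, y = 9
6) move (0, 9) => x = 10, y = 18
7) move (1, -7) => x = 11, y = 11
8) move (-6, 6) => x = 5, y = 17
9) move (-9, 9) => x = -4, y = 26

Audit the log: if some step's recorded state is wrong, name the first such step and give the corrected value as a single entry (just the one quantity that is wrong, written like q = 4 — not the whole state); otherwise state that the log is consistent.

1. x = -2 + (1) = -1, y = 7 + (-1) = 6 (no discrepancy)
2. x = -1 + (0) = -1, y = 6 + (9) = 15 (no discrepancy)
3. x = -1 + (5) = 4, y = 15 + (5) = 20 (a discrepancy with the log)
So the first discrepancy is step 3, where the right value is y = 20.

step 3, y = 20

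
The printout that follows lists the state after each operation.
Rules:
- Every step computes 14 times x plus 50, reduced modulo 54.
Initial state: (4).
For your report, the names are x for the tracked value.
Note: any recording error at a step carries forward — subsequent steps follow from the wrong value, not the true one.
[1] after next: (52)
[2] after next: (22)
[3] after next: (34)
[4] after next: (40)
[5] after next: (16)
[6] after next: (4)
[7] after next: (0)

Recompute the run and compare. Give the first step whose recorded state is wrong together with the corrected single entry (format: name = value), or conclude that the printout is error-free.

step 1: x = (14*4 + 50) mod 54 = 52 -> consistent with the printout
step 2: x = (14*52 + 50) mod 54 = 22 -> in agreement
step 3: x = (14*22 + 50) mod 54 = 34 -> agrees with the printout
step 4: x = (14*34 + 50) mod 54 = 40 -> verified
step 5: x = (14*40 + 50) mod 54 = 16 -> no discrepancy
step 6: x = (14*16 + 50) mod 54 = 4 -> same as recorded
step 7: x = (14*4 + 50) mod 54 = 52 -> not what was recorded
The audit stops at step 7: the recorded entry is wrong and should be x = 52.

step 7, x = 52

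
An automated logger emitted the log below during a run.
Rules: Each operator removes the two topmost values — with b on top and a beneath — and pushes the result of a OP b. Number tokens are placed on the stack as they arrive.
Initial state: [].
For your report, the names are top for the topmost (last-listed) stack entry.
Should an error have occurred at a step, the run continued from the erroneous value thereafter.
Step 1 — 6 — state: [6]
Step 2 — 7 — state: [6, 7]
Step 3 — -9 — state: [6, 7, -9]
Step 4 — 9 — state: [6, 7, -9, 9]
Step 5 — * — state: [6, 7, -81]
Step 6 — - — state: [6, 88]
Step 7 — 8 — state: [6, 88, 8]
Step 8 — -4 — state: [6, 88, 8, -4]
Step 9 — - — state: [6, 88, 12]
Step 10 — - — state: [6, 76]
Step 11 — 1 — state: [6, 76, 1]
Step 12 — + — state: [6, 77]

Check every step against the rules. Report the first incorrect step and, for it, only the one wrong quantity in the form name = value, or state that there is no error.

no error

step 1: push 6: top = 6 -> in agreement
step 2: push 7: top = 7 -> exactly as logged
step 3: push -9: top = -9 -> matches
step 4: push 9: top = 9 -> confirmed correct
step 5: -9 * 9 = -81 -> verified
step 6: 7 - -81 = 88 -> verified
step 7: push 8: top = 8 -> confirmed correct
step 8: push -4: top = -4 -> same as recorded
step 9: 8 - -4 = 12 -> checks out
step 10: 88 - 12 = 76 -> exactly as logged
step 11: push 1: top = 1 -> exactly as logged
step 12: 76 + 1 = 77 -> consistent with the log
No step deviates from the rules.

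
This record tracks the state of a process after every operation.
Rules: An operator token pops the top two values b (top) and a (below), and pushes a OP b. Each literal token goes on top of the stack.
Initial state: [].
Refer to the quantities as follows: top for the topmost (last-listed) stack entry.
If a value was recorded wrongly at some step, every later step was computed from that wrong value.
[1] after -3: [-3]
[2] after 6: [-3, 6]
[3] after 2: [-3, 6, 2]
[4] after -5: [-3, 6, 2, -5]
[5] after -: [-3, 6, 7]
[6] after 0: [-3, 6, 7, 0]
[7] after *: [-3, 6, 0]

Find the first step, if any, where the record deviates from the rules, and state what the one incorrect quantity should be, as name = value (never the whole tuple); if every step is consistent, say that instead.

no error

step 1: push -3: top = -3 -> checks out
step 2: push 6: top = 6 -> same as recorded
step 3: push 2: top = 2 -> verified
step 4: push -5: top = -5 -> agrees with the record
step 5: 2 - -5 = 7 -> same as recorded
step 6: push 0: top = 0 -> agrees with the record
step 7: 7 * 0 = 0 -> matches
Nothing is out of place; the run is error-free.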